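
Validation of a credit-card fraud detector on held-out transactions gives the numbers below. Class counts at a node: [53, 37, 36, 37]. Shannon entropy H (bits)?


Probabilities: [53/163, 37/163, 36/163, 37/163] ≈ [0.3252, 0.227, 0.2209, 0.227]
H = -((53/163)·log₂(53/163) + (37/163)·log₂(37/163) + (36/163)·log₂(36/163) + (37/163)·log₂(37/163))
  = 1.9794 bits

1.9794 bits


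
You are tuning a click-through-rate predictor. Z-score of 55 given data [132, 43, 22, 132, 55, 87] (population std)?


μ = 78.5, σ = 42.4294
z = (55 - 78.5)/42.4294 = -0.5539

-0.5539


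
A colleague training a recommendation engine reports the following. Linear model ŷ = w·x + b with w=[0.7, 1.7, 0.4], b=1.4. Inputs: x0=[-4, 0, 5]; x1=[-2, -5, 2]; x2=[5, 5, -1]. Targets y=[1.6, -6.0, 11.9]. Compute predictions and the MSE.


ŷ0 = (0.7)·(-4) + (1.7)·(0) + (0.4)·(5) + 1.4 = 0.6
ŷ1 = (0.7)·(-2) + (1.7)·(-5) + (0.4)·(2) + 1.4 = -7.7
ŷ2 = (0.7)·(5) + (1.7)·(5) + (0.4)·(-1) + 1.4 = 13.0
errors² = [1.0, 2.89, 1.21]
MSE = 5.1000/3 = 1.7

1.7


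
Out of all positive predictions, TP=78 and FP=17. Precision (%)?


Precision = TP/(TP+FP)
= 78/(78+17)
= 78/95 = 82.11%

82.11%


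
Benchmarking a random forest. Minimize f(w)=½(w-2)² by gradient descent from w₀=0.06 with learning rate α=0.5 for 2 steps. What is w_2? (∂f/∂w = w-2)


step 1: grad = 0.06-2 = -1.94; w = 0.06 - 0.5·(-1.94) = 1.03
step 2: grad = 1.03-2 = -0.97; w = 1.03 - 0.5·(-0.97) = 1.515

1.515


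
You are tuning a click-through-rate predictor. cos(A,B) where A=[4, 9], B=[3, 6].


A·B = 4·3 + 9·6 = 66
‖A‖ = √97 = 9.8489, ‖B‖ = √45 = 6.7082
cos = 66/(√97·√45) = 66/√4365 = 0.999

0.999


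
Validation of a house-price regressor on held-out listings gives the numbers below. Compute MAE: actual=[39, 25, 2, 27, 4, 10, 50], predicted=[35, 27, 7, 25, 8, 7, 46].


Absolute errors: |39-35|=4, |25-27|=2, |2-7|=5, |27-25|=2, |4-8|=4, |10-7|=3, |50-46|=4
Sum = 24
MAE = 24/7 = 24/7

24/7


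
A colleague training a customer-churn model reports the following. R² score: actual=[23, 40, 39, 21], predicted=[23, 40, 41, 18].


ȳ = 30.75
SS_res = Σ(y-ŷ)² = 13
SS_tot = Σ(y-ȳ)² = 308.75
R² = 1 - SS_res/SS_tot = 1 - 0.0421 = 0.9579

0.9579


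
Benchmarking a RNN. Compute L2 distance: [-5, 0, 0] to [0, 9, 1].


d = √((-5-0)² + (0-9)² + (0-1)²)
  = √(25 + 81 + 1)
  = √107 = 10.3441

10.3441


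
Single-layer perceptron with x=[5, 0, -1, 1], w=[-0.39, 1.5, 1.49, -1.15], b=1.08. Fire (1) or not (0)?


z = (5)·(-0.39) + (0)·(1.5) + (-1)·(1.49) + (1)·(-1.15) + 1.08
  = -3.51
step(z) = 0 (z<0)

0


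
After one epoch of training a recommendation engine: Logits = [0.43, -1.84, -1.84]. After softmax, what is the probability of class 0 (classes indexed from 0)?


Exponentials: e^0.43=1.5373, e^-1.84=0.1588, e^-1.84=0.1588
Sum = 1.8549
Softmax = [0.8288, 0.0856, 0.0856]
p[0] = 1.5373/1.8549 = 0.8288

0.8288


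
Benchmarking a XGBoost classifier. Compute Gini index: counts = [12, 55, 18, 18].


Probabilities: [12/103, 55/103, 18/103, 18/103] ≈ [0.1165, 0.534, 0.1748, 0.1748]
Σpᵢ² = (144 + 3025 + 324 + 324)/103² = 3817/10609
Gini = 1 - Σpᵢ² = 1 - 3817/10609 = 0.6402

0.6402


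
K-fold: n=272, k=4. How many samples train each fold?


Fold size = 272/4 = 68
Training per fold = 272 - 68 = 204

204


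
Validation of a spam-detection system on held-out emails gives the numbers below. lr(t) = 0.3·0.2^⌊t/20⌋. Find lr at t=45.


n_drops = ⌊45/20⌋ = 2
lr = 0.3·0.2^2 = 0.3·0.04 = 0.012

0.012


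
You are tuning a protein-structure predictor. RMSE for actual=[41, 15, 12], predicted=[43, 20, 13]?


MSE = 30/3 = 10
RMSE = √(30/3) = 3.1623

3.1623


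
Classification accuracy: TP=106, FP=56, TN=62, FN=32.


Accuracy = (TP+TN)/(TP+TN+FP+FN)
= (106+62)/(256)
= 168/256 = 65.62%

65.62%


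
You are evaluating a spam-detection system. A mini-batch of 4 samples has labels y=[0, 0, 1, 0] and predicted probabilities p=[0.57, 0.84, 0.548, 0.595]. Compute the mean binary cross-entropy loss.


L[0] = -ln(1-0.57) = -ln(0.43) = 0.844
L[1] = -ln(1-0.84) = -ln(0.16) = 1.8326
L[2] = -ln(0.548) = 0.6015
L[3] = -ln(1-0.595) = -ln(0.405) = 0.9039
mean = (0.844 + 1.8326 + 0.6015 + 0.9039)/4 = 1.0455

1.0455


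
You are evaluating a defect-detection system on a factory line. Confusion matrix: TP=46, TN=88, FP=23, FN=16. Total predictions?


Total = TP + TN + FP + FN
= 46 + 88 + 23 + 16
= 173
(Predicted positive: 69, predicted negative: 104)

173


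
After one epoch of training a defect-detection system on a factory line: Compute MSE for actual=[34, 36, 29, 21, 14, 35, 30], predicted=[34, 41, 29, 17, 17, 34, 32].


Squared errors: (34-34)²=0, (36-41)²=25, (29-29)²=0, (21-17)²=16, (14-17)²=9, (35-34)²=1, (30-32)²=4
Sum = 55
MSE = 55/7 = 55/7

55/7


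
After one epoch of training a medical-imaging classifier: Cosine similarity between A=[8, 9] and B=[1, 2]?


A·B = 8·1 + 9·2 = 26
‖A‖ = √145 = 12.0416, ‖B‖ = √5 = 2.2361
cos = 26/(√145·√5) = 26/√725 = 0.9656

0.9656


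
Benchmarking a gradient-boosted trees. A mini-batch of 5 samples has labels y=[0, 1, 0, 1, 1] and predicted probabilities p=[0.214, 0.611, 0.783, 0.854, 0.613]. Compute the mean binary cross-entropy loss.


L[0] = -ln(1-0.214) = -ln(0.786) = 0.2408
L[1] = -ln(0.611) = 0.4927
L[2] = -ln(1-0.783) = -ln(0.217) = 1.5279
L[3] = -ln(0.854) = 0.1578
L[4] = -ln(0.613) = 0.4894
mean = (0.2408 + 0.4927 + 1.5279 + 0.1578 + 0.4894)/5 = 0.5817

0.5817


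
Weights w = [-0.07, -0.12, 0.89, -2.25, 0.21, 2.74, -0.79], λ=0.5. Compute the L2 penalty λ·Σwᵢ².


‖w‖₂² = (-0.07)² + (-0.12)² + (0.89)² + (-2.25)² + (0.21)² + (2.74)² + (-0.79)²
     = 0.0049 + 0.0144 + 0.7921 + 5.0625 + 0.0441 + 7.5076 + 0.6241
     = 14.0497
λ·‖w‖₂² = 0.5·14.0497 = 7.02485

7.02485


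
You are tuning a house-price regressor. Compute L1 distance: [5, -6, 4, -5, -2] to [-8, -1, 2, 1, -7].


d = |5+ 8| + |-6+ 1| + |4-2| + |-5-1| + |-2+ 7|
  = 13 + 5 + 2 + 6 + 5
  = 31

31


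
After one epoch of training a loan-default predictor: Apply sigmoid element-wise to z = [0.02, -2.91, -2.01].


σ(0.02) = 1/(1+e^-0.02) = 0.505
σ(-2.91) = 1/(1+e^2.91) = 0.0517
σ(-2.01) = 1/(1+e^2.01) = 0.1182
result = [0.505, 0.0517, 0.1182]

[0.505, 0.0517, 0.1182]


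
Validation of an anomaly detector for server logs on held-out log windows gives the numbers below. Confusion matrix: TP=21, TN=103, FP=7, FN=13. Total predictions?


Total = TP + TN + FP + FN
= 21 + 103 + 7 + 13
= 144
(Predicted positive: 28, predicted negative: 116)

144


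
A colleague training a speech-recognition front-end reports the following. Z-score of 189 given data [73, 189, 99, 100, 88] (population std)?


μ = 109.8, σ = 40.7794
z = (189 - 109.8)/40.7794 = 1.9422

1.9422


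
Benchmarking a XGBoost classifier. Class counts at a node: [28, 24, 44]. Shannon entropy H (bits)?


Probabilities: [28/96, 24/96, 44/96] ≈ [0.2917, 0.25, 0.4583]
H = -((28/96)·log₂(28/96) + (24/96)·log₂(24/96) + (44/96)·log₂(44/96))
  = 1.5343 bits

1.5343 bits


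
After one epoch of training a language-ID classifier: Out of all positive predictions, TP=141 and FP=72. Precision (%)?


Precision = TP/(TP+FP)
= 141/(141+72)
= 141/213 = 66.2%

66.2%


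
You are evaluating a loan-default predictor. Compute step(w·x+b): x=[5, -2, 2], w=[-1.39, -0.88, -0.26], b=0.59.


z = (5)·(-1.39) + (-2)·(-0.88) + (2)·(-0.26) + 0.59
  = -5.12
step(z) = 0 (z<0)

0


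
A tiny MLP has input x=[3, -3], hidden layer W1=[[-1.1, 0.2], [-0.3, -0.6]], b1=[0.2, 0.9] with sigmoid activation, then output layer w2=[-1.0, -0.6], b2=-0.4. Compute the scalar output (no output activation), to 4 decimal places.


z1[0] = (-1.1)·(3) + (0.2)·(-3) + 0.2 = -3.7
z1[1] = (-0.3)·(3) + (-0.6)·(-3) + 0.9 = 1.8
h = sigmoid(z1) = [0.0241, 0.8581]
output = (-1.0)·(0.0241) + (-0.6)·(0.8581) - 0.4 = -0.939

-0.939


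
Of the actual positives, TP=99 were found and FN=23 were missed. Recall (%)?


Recall = TP/(TP+FN)
= 99/(99+23)
= 99/122 = 81.15%

81.15%


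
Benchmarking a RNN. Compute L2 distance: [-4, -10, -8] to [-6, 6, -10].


d = √((-4+ 6)² + (-10-6)² + (-8+ 10)²)
  = √(4 + 256 + 4)
  = √264 = 16.2481

16.2481


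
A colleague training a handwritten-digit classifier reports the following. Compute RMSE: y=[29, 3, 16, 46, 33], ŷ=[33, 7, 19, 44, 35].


MSE = 49/5 = 9.8
RMSE = √(49/5) = 3.1305

3.1305


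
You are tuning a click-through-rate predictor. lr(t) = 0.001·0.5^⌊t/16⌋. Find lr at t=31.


n_drops = ⌊31/16⌋ = 1
lr = 0.001·0.5^1 = 0.001·0.5 = 0.0005

0.0005


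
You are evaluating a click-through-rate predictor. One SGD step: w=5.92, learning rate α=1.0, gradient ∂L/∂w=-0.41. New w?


w_new = w - α·∇
= 5.92 - 1.0·-0.41
= 5.92 + 0.41
= 6.33

6.33


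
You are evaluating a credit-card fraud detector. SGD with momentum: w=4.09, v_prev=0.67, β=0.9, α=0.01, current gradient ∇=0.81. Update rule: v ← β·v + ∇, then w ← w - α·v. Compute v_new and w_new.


v_new = 0.9·0.67 + 0.81 = 0.603 + 0.81 = 1.413
w_new = 4.09 - 0.01·1.413 = 4.09 - 0.01413 = 4.07587

v_new=1.413, w_new=4.07587


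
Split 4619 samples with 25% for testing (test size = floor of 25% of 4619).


Test = ⌊4619·25/100⌋ = 1154
Train = 4619 - 1154 = 3465

Train: 3465, Test: 1154


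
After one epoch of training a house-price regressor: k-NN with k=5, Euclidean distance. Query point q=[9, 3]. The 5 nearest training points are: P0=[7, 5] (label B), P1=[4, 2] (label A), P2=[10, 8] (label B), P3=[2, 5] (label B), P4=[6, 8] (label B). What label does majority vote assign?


d(q,P0) = 2.8284  (label B)
d(q,P1) = 5.099  (label A)
d(q,P2) = 5.099  (label B)
d(q,P3) = 7.2801  (label B)
d(q,P4) = 5.831  (label B)
Votes: A=1, B=4
Majority → B

B


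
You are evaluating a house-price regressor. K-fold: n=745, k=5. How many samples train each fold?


Fold size = 745/5 = 149
Training per fold = 745 - 149 = 596

596


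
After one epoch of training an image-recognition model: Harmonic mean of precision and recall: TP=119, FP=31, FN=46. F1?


Precision = 119/150 = 0.7933
Recall = 119/165 = 0.7212
F1 = 2·P·R/(P+R) = 2·TP/(2·TP+FP+FN) = 238/(238+31+46) = 238/315 = 0.7556

0.7556


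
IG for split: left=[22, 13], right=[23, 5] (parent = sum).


Parent = [45, 18], H_parent = 0.8631
H_left = 0.9518 (n=35), H_right = 0.6769 (n=28)
H_children = (35/63)·0.9518 + (28/63)·0.6769 = 0.8296
IG = 0.8631 - 0.8296 = 0.0335

0.0335


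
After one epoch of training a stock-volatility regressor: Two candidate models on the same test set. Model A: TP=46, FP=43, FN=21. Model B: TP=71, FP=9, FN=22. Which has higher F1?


Model A: P=46/89=0.5169, R=46/67=0.6866, F1=2PR/(P+R)=2TP/(2TP+FP+FN)=92/156=0.5897
Model B: P=71/80=0.8875, R=71/93=0.7634, F1=2PR/(P+R)=2TP/(2TP+FP+FN)=142/173=0.8208
0.5897 < 0.8208 → Model B

Model B


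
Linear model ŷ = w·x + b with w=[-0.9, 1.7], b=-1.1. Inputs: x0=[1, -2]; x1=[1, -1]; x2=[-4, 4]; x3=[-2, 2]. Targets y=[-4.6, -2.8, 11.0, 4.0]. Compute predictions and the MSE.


ŷ0 = (-0.9)·(1) + (1.7)·(-2) - 1.1 = -5.4
ŷ1 = (-0.9)·(1) + (1.7)·(-1) - 1.1 = -3.7
ŷ2 = (-0.9)·(-4) + (1.7)·(4) - 1.1 = 9.3
ŷ3 = (-0.9)·(-2) + (1.7)·(2) - 1.1 = 4.1
errors² = [0.64, 0.81, 2.89, 0.01]
MSE = 4.3500/4 = 1.0875

1.0875


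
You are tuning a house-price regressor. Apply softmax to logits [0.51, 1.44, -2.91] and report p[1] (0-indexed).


Exponentials: e^0.51=1.6653, e^1.44=4.2207, e^-2.91=0.0545
Sum = 5.9405
Softmax = [0.2803, 0.7105, 0.0092]
p[1] = 4.2207/5.9405 = 0.7105

0.7105


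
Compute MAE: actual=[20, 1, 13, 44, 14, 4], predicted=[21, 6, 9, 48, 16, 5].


Absolute errors: |20-21|=1, |1-6|=5, |13-9|=4, |44-48|=4, |14-16|=2, |4-5|=1
Sum = 17
MAE = 17/6 = 17/6

17/6


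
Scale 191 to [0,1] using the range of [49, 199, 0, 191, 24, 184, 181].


min=0, max=199
(191-0)/(199-0) = 191/199 = 0.9598

0.9598


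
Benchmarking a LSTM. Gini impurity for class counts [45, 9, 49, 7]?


Probabilities: [45/110, 9/110, 49/110, 7/110] ≈ [0.4091, 0.0818, 0.4455, 0.0636]
Σpᵢ² = (2025 + 81 + 2401 + 49)/110² = 4556/12100
Gini = 1 - Σpᵢ² = 1 - 4556/12100 = 0.6235

0.6235


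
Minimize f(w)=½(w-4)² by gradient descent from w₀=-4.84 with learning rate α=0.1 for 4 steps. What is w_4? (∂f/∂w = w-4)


step 1: grad = -4.84-4 = -8.84; w = -4.84 - 0.1·(-8.84) = -3.956
step 2: grad = -3.956-4 = -7.956; w = -3.956 - 0.1·(-7.956) = -3.1604
step 3: grad = -3.1604-4 = -7.1604; w = -3.1604 - 0.1·(-7.1604) = -2.44436
step 4: grad = -2.44436-4 = -6.44436; w = -2.44436 - 0.1·(-6.44436) = -1.799924

-1.799924


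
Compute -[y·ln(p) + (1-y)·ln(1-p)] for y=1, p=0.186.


BCE = -[y·ln(p) + (1-y)·ln(1-p)]
= -1·ln(0.186) - 0
= -ln(0.186) = 1.682

1.682


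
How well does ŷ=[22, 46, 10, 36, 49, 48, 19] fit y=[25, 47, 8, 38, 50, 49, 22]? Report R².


ȳ = 34.1429
SS_res = Σ(y-ŷ)² = 29
SS_tot = Σ(y-ȳ)² = 1566.86
R² = 1 - SS_res/SS_tot = 1 - 0.0185 = 0.9815

0.9815


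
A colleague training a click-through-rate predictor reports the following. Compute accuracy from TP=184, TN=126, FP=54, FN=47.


Accuracy = (TP+TN)/(TP+TN+FP+FN)
= (184+126)/(411)
= 310/411 = 75.43%

75.43%


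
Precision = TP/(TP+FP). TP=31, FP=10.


Precision = TP/(TP+FP)
= 31/(31+10)
= 31/41 = 75.61%

75.61%


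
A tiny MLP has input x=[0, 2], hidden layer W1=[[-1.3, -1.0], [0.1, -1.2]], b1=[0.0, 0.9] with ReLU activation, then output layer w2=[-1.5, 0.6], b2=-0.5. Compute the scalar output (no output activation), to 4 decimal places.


z1[0] = (-1.3)·(0) + (-1.0)·(2) + 0.0 = -2.0
z1[1] = (0.1)·(0) + (-1.2)·(2) + 0.9 = -1.5
h = ReLU(z1) = [0.0, 0.0]
output = (-1.5)·(0.0) + (0.6)·(0.0) - 0.5 = -0.5

-0.5


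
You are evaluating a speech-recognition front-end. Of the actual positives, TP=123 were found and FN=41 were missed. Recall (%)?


Recall = TP/(TP+FN)
= 123/(123+41)
= 123/164 = 75.0%

75.0%


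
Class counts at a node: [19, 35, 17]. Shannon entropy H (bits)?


Probabilities: [19/71, 35/71, 17/71] ≈ [0.2676, 0.493, 0.2394]
H = -((19/71)·log₂(19/71) + (35/71)·log₂(35/71) + (17/71)·log₂(17/71))
  = 1.5058 bits

1.5058 bits


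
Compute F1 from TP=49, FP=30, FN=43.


Precision = 49/79 = 0.6203
Recall = 49/92 = 0.5326
F1 = 2·P·R/(P+R) = 2·TP/(2·TP+FP+FN) = 98/(98+30+43) = 98/171 = 0.5731

0.5731


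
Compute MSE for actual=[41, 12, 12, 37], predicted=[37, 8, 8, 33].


Squared errors: (41-37)²=16, (12-8)²=16, (12-8)²=16, (37-33)²=16
Sum = 64
MSE = 64/4 = 16

16


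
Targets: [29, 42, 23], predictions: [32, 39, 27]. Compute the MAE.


Absolute errors: |29-32|=3, |42-39|=3, |23-27|=4
Sum = 10
MAE = 10/3 = 10/3

10/3


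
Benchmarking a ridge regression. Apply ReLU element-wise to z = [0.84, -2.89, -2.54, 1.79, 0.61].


ReLU(0.84) = max(0, 0.84) = 0.84
ReLU(-2.89) = max(0, -2.89) = 0.0
ReLU(-2.54) = max(0, -2.54) = 0.0
ReLU(1.79) = max(0, 1.79) = 1.79
ReLU(0.61) = max(0, 0.61) = 0.61
result = [0.84, 0.0, 0.0, 1.79, 0.61]

[0.84, 0.0, 0.0, 1.79, 0.61]


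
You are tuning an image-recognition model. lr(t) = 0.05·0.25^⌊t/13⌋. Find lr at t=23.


n_drops = ⌊23/13⌋ = 1
lr = 0.05·0.25^1 = 0.05·0.25 = 0.0125

0.0125


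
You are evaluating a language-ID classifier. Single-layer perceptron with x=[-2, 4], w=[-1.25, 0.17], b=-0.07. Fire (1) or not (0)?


z = (-2)·(-1.25) + (4)·(0.17) - 0.07
  = 3.11
step(z) = 1 (z≥0)

1


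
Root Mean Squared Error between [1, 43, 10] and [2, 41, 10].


MSE = 5/3 = 1.6667
RMSE = √(5/3) = 1.291

1.291


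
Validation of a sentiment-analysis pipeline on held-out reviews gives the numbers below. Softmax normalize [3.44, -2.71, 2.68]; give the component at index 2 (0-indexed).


Exponentials: e^3.44=31.187, e^-2.71=0.0665, e^2.68=14.5851
Sum = 45.8386
Softmax = [0.6804, 0.0015, 0.3182]
p[2] = 14.5851/45.8386 = 0.3182

0.3182


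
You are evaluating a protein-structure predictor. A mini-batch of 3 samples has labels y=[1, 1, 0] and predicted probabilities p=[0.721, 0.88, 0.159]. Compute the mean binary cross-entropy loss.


L[0] = -ln(0.721) = 0.3271
L[1] = -ln(0.88) = 0.1278
L[2] = -ln(1-0.159) = -ln(0.841) = 0.1732
mean = (0.3271 + 0.1278 + 0.1732)/3 = 0.2094

0.2094


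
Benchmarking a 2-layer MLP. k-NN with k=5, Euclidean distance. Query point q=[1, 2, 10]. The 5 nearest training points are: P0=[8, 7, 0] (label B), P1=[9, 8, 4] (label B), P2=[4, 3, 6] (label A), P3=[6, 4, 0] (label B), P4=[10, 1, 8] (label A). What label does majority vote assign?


d(q,P0) = 13.1909  (label B)
d(q,P1) = 11.6619  (label B)
d(q,P2) = 5.099  (label A)
d(q,P3) = 11.3578  (label B)
d(q,P4) = 9.2736  (label A)
Votes: A=2, B=3
Majority → B

B


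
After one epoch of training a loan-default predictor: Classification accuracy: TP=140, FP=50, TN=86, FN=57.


Accuracy = (TP+TN)/(TP+TN+FP+FN)
= (140+86)/(333)
= 226/333 = 67.87%

67.87%


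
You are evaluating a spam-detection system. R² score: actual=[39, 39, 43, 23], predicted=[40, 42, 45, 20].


ȳ = 36
SS_res = Σ(y-ŷ)² = 23
SS_tot = Σ(y-ȳ)² = 236
R² = 1 - SS_res/SS_tot = 1 - 0.0975 = 0.9025

0.9025


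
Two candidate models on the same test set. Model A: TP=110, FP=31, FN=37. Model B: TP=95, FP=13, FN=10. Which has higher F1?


Model A: P=110/141=0.7801, R=110/147=0.7483, F1=2PR/(P+R)=2TP/(2TP+FP+FN)=220/288=0.7639
Model B: P=95/108=0.8796, R=95/105=0.9048, F1=2PR/(P+R)=2TP/(2TP+FP+FN)=190/213=0.892
0.7639 < 0.892 → Model B

Model B


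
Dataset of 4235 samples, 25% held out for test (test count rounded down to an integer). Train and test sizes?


Test = ⌊4235·25/100⌋ = 1058
Train = 4235 - 1058 = 3177

Train: 3177, Test: 1058


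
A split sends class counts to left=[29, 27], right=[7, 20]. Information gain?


Parent = [36, 47], H_parent = 0.9873
H_left = 0.9991 (n=56), H_right = 0.8256 (n=27)
H_children = (56/83)·0.9991 + (27/83)·0.8256 = 0.9427
IG = 0.9873 - 0.9427 = 0.0446

0.0446


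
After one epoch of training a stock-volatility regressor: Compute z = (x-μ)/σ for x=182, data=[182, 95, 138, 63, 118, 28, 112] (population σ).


μ = 105.1429, σ = 46.3355
z = (182 - 105.1429)/46.3355 = 1.6587

1.6587


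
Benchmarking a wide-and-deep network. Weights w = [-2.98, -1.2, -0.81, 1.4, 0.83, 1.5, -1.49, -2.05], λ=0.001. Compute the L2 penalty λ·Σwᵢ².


‖w‖₂² = (-2.98)² + (-1.2)² + (-0.81)² + (1.4)² + (0.83)² + (1.5)² + (-1.49)² + (-2.05)²
     = 8.8804 + 1.44 + 0.6561 + 1.96 + 0.6889 + 2.25 + 2.2201 + 4.2025
     = 22.298
λ·‖w‖₂² = 0.001·22.298 = 0.022298

0.022298


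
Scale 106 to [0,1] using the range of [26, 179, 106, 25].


min=25, max=179
(106-25)/(179-25) = 81/154 = 0.526

0.526


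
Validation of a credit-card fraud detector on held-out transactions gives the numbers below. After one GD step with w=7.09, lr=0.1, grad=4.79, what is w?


w_new = w - α·∇
= 7.09 - 0.1·4.79
= 7.09 - 0.479
= 6.611

6.611


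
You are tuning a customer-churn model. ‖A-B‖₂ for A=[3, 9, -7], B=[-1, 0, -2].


d = √((3+ 1)² + (9-0)² + (-7+ 2)²)
  = √(16 + 81 + 25)
  = √122 = 11.0454

11.0454


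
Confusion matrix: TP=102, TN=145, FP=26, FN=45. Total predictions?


Total = TP + TN + FP + FN
= 102 + 145 + 26 + 45
= 318
(Predicted positive: 128, predicted negative: 190)

318


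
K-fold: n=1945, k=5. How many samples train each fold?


Fold size = 1945/5 = 389
Training per fold = 1945 - 389 = 1556

1556


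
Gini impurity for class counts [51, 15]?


Probabilities: [51/66, 15/66] ≈ [0.7727, 0.2273]
Σpᵢ² = (2601 + 225)/66² = 2826/4356
Gini = 1 - Σpᵢ² = 1 - 2826/4356 = 0.3512

0.3512


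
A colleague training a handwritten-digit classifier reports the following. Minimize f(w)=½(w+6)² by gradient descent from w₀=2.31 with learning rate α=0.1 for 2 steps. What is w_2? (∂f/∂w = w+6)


step 1: grad = 2.31+6 = 8.31; w = 2.31 - 0.1·(8.31) = 1.479
step 2: grad = 1.479+6 = 7.479; w = 1.479 - 0.1·(7.479) = 0.7311

0.7311


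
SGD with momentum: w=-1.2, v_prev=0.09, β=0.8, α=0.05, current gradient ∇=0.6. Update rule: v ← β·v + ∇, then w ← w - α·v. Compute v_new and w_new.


v_new = 0.8·0.09 + 0.6 = 0.072 + 0.6 = 0.672
w_new = -1.2 - 0.05·0.672 = -1.2 - 0.0336 = -1.2336

v_new=0.672, w_new=-1.2336


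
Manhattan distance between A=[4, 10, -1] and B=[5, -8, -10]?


d = |4-5| + |10+ 8| + |-1+ 10|
  = 1 + 18 + 9
  = 28

28


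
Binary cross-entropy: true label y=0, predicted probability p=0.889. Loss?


BCE = -[y·ln(p) + (1-y)·ln(1-p)]
= -0 - 1·ln(1-0.889)
= -ln(0.111) = 2.1982

2.1982


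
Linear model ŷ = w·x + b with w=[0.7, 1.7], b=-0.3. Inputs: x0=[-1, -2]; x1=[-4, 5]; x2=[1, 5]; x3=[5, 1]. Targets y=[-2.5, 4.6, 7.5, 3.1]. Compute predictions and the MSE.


ŷ0 = (0.7)·(-1) + (1.7)·(-2) - 0.3 = -4.4
ŷ1 = (0.7)·(-4) + (1.7)·(5) - 0.3 = 5.4
ŷ2 = (0.7)·(1) + (1.7)·(5) - 0.3 = 8.9
ŷ3 = (0.7)·(5) + (1.7)·(1) - 0.3 = 4.9
errors² = [3.61, 0.64, 1.96, 3.24]
MSE = 9.4500/4 = 2.3625

2.3625


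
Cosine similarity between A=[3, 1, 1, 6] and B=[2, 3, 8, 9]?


A·B = 3·2 + 1·3 + 1·8 + 6·9 = 71
‖A‖ = √47 = 6.8557, ‖B‖ = √158 = 12.5698
cos = 71/(√47·√158) = 71/√7426 = 0.8239

0.8239


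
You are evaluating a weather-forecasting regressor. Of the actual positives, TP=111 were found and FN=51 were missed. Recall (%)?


Recall = TP/(TP+FN)
= 111/(111+51)
= 111/162 = 68.52%

68.52%


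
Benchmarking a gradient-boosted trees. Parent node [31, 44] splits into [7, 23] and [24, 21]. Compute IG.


Parent = [31, 44], H_parent = 0.9782
H_left = 0.7838 (n=30), H_right = 0.9968 (n=45)
H_children = (30/75)·0.7838 + (45/75)·0.9968 = 0.9116
IG = 0.9782 - 0.9116 = 0.0666

0.0666


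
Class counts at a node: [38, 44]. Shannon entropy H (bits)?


Probabilities: [38/82, 44/82] ≈ [0.4634, 0.5366]
H = -((38/82)·log₂(38/82) + (44/82)·log₂(44/82))
  = 0.9961 bits

0.9961 bits


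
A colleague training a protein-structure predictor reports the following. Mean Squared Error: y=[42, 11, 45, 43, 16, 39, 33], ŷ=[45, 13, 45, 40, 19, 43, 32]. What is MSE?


Squared errors: (42-45)²=9, (11-13)²=4, (45-45)²=0, (43-40)²=9, (16-19)²=9, (39-43)²=16, (33-32)²=1
Sum = 48
MSE = 48/7 = 48/7

48/7


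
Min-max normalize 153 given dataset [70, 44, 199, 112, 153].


min=44, max=199
(153-44)/(199-44) = 109/155 = 0.7032

0.7032


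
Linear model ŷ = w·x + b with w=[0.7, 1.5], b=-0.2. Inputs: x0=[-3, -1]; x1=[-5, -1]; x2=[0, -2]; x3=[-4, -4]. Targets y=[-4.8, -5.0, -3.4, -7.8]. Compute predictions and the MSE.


ŷ0 = (0.7)·(-3) + (1.5)·(-1) - 0.2 = -3.8
ŷ1 = (0.7)·(-5) + (1.5)·(-1) - 0.2 = -5.2
ŷ2 = (0.7)·(0) + (1.5)·(-2) - 0.2 = -3.2
ŷ3 = (0.7)·(-4) + (1.5)·(-4) - 0.2 = -9.0
errors² = [1.0, 0.04, 0.04, 1.44]
MSE = 2.5200/4 = 0.63

0.63


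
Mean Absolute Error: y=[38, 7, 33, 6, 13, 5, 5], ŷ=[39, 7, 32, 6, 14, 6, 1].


Absolute errors: |38-39|=1, |7-7|=0, |33-32|=1, |6-6|=0, |13-14|=1, |5-6|=1, |5-1|=4
Sum = 8
MAE = 8/7 = 8/7

8/7


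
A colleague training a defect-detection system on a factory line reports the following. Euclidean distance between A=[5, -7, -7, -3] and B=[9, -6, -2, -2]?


d = √((5-9)² + (-7+ 6)² + (-7+ 2)² + (-3+ 2)²)
  = √(16 + 1 + 25 + 1)
  = √43 = 6.5574

6.5574


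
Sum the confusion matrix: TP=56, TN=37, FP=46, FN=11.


Total = TP + TN + FP + FN
= 56 + 37 + 46 + 11
= 150
(Predicted positive: 102, predicted negative: 48)

150


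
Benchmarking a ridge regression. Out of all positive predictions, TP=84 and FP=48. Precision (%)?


Precision = TP/(TP+FP)
= 84/(84+48)
= 84/132 = 63.64%

63.64%


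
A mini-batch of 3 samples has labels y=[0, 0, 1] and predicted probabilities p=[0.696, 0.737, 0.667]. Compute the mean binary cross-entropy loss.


L[0] = -ln(1-0.696) = -ln(0.304) = 1.1907
L[1] = -ln(1-0.737) = -ln(0.263) = 1.3356
L[2] = -ln(0.667) = 0.405
mean = (1.1907 + 1.3356 + 0.405)/3 = 0.9771

0.9771


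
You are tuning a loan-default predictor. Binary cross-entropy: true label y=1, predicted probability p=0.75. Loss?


BCE = -[y·ln(p) + (1-y)·ln(1-p)]
= -1·ln(0.75) - 0
= -ln(0.75) = 0.2877

0.2877


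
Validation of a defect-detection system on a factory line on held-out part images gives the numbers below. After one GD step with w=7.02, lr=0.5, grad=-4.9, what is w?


w_new = w - α·∇
= 7.02 - 0.5·-4.9
= 7.02 + 2.45
= 9.47

9.47


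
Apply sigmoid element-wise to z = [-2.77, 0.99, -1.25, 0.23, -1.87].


σ(-2.77) = 1/(1+e^2.77) = 0.059
σ(0.99) = 1/(1+e^-0.99) = 0.7291
σ(-1.25) = 1/(1+e^1.25) = 0.2227
σ(0.23) = 1/(1+e^-0.23) = 0.5572
σ(-1.87) = 1/(1+e^1.87) = 0.1335
result = [0.059, 0.7291, 0.2227, 0.5572, 0.1335]

[0.059, 0.7291, 0.2227, 0.5572, 0.1335]


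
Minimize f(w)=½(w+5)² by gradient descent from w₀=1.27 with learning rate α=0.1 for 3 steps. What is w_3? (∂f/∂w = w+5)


step 1: grad = 1.27+5 = 6.27; w = 1.27 - 0.1·(6.27) = 0.643
step 2: grad = 0.643+5 = 5.643; w = 0.643 - 0.1·(5.643) = 0.0787
step 3: grad = 0.0787+5 = 5.0787; w = 0.0787 - 0.1·(5.0787) = -0.42917

-0.42917


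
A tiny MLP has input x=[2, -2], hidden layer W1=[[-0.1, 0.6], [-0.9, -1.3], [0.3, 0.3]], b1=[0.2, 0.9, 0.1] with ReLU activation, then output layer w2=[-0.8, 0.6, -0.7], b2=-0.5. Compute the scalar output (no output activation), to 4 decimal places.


z1[0] = (-0.1)·(2) + (0.6)·(-2) + 0.2 = -1.2
z1[1] = (-0.9)·(2) + (-1.3)·(-2) + 0.9 = 1.7
z1[2] = (0.3)·(2) + (0.3)·(-2) + 0.1 = 0.1
h = ReLU(z1) = [0.0, 1.7, 0.1]
output = (-0.8)·(0.0) + (0.6)·(1.7) + (-0.7)·(0.1) - 0.5 = 0.45

0.45


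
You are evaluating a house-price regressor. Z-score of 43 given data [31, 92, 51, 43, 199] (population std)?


μ = 83.2, σ = 61.4244
z = (43 - 83.2)/61.4244 = -0.6545

-0.6545


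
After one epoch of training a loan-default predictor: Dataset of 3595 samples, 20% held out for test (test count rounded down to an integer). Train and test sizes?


Test = ⌊3595·20/100⌋ = 719
Train = 3595 - 719 = 2876

Train: 2876, Test: 719


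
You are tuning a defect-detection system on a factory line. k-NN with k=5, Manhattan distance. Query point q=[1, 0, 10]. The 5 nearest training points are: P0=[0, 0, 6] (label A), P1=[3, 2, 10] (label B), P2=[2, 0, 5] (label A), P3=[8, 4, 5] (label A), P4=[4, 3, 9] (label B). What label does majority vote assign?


d(q,P0) = 5  (label A)
d(q,P1) = 4  (label B)
d(q,P2) = 6  (label A)
d(q,P3) = 16  (label A)
d(q,P4) = 7  (label B)
Votes: A=3, B=2
Majority → A

A


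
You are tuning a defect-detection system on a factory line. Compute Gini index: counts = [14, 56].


Probabilities: [14/70, 56/70] ≈ [0.2, 0.8]
Σpᵢ² = (196 + 3136)/70² = 3332/4900
Gini = 1 - Σpᵢ² = 1 - 3332/4900 = 0.32

0.32


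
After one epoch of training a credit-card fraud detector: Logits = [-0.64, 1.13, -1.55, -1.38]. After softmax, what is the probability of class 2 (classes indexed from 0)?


Exponentials: e^-0.64=0.5273, e^1.13=3.0957, e^-1.55=0.2122, e^-1.38=0.2516
Sum = 4.0868
Softmax = [0.129, 0.7575, 0.0519, 0.0616]
p[2] = 0.2122/4.0868 = 0.0519

0.0519


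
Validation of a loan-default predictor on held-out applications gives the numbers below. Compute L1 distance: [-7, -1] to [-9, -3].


d = |-7+ 9| + |-1+ 3|
  = 2 + 2
  = 4

4


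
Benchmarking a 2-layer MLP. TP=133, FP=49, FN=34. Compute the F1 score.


Precision = 133/182 = 0.7308
Recall = 133/167 = 0.7964
F1 = 2·P·R/(P+R) = 2·TP/(2·TP+FP+FN) = 266/(266+49+34) = 266/349 = 0.7622

0.7622


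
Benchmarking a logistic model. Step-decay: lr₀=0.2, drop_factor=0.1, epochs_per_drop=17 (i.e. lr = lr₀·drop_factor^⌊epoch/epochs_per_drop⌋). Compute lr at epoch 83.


n_drops = ⌊83/17⌋ = 4
lr = 0.2·0.1^4 = 0.2·0.0001 = 0.00002

0.00002


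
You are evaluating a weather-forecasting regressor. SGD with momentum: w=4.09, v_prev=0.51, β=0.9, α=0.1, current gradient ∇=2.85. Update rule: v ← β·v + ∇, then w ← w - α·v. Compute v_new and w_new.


v_new = 0.9·0.51 + 2.85 = 0.459 + 2.85 = 3.309
w_new = 4.09 - 0.1·3.309 = 4.09 - 0.3309 = 3.7591

v_new=3.309, w_new=3.7591


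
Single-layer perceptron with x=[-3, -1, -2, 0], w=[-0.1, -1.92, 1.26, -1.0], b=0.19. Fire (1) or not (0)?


z = (-3)·(-0.1) + (-1)·(-1.92) + (-2)·(1.26) + (0)·(-1.0) + 0.19
  = -0.11
step(z) = 0 (z<0)

0


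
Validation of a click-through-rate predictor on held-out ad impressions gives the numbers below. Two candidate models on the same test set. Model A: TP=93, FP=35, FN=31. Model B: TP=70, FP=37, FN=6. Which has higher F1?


Model A: P=93/128=0.7266, R=93/124=0.75, F1=2PR/(P+R)=2TP/(2TP+FP+FN)=186/252=0.7381
Model B: P=70/107=0.6542, R=70/76=0.9211, F1=2PR/(P+R)=2TP/(2TP+FP+FN)=140/183=0.765
0.7381 < 0.765 → Model B

Model B


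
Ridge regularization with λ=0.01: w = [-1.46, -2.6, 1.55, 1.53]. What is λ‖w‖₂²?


‖w‖₂² = (-1.46)² + (-2.6)² + (1.55)² + (1.53)²
     = 2.1316 + 6.76 + 2.4025 + 2.3409
     = 13.635
λ·‖w‖₂² = 0.01·13.635 = 0.13635

0.13635


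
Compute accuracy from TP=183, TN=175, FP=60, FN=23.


Accuracy = (TP+TN)/(TP+TN+FP+FN)
= (183+175)/(441)
= 358/441 = 81.18%

81.18%


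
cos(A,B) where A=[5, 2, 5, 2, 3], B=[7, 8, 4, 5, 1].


A·B = 5·7 + 2·8 + 5·4 + 2·5 + 3·1 = 84
‖A‖ = √67 = 8.1854, ‖B‖ = √155 = 12.4499
cos = 84/(√67·√155) = 84/√10385 = 0.8243

0.8243


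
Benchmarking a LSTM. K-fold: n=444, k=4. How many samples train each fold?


Fold size = 444/4 = 111
Training per fold = 444 - 111 = 333

333


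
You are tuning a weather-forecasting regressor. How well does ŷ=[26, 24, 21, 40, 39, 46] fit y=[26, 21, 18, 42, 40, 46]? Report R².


ȳ = 32.1667
SS_res = Σ(y-ŷ)² = 23
SS_tot = Σ(y-ȳ)² = 712.83
R² = 1 - SS_res/SS_tot = 1 - 0.0323 = 0.9677

0.9677


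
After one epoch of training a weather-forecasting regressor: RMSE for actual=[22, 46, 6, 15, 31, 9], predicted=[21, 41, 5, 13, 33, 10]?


MSE = 36/6 = 6
RMSE = √(36/6) = 2.4495

2.4495


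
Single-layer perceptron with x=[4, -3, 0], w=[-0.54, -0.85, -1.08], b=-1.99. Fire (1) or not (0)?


z = (4)·(-0.54) + (-3)·(-0.85) + (0)·(-1.08) - 1.99
  = -1.6
step(z) = 0 (z<0)

0


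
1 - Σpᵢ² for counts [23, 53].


Probabilities: [23/76, 53/76] ≈ [0.3026, 0.6974]
Σpᵢ² = (529 + 2809)/76² = 3338/5776
Gini = 1 - Σpᵢ² = 1 - 3338/5776 = 0.4221

0.4221


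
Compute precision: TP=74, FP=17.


Precision = TP/(TP+FP)
= 74/(74+17)
= 74/91 = 81.32%

81.32%


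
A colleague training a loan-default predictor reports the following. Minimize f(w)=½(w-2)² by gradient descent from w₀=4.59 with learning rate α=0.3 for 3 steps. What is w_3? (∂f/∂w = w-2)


step 1: grad = 4.59-2 = 2.59; w = 4.59 - 0.3·(2.59) = 3.813
step 2: grad = 3.813-2 = 1.813; w = 3.813 - 0.3·(1.813) = 3.2691
step 3: grad = 3.2691-2 = 1.2691; w = 3.2691 - 0.3·(1.2691) = 2.88837

2.88837


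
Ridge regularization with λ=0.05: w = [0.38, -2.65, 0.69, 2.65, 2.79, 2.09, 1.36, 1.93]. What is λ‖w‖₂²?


‖w‖₂² = (0.38)² + (-2.65)² + (0.69)² + (2.65)² + (2.79)² + (2.09)² + (1.36)² + (1.93)²
     = 0.1444 + 7.0225 + 0.4761 + 7.0225 + 7.7841 + 4.3681 + 1.8496 + 3.7249
     = 32.3922
λ·‖w‖₂² = 0.05·32.3922 = 1.61961

1.61961


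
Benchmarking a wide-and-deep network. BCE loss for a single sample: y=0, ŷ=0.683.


BCE = -[y·ln(p) + (1-y)·ln(1-p)]
= -0 - 1·ln(1-0.683)
= -ln(0.317) = 1.1489

1.1489


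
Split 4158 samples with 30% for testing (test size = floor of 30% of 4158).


Test = ⌊4158·30/100⌋ = 1247
Train = 4158 - 1247 = 2911

Train: 2911, Test: 1247


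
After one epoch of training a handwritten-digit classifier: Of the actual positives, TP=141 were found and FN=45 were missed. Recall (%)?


Recall = TP/(TP+FN)
= 141/(141+45)
= 141/186 = 75.81%

75.81%


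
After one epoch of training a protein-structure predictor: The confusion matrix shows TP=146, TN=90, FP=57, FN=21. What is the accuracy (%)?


Accuracy = (TP+TN)/(TP+TN+FP+FN)
= (146+90)/(314)
= 236/314 = 75.16%

75.16%


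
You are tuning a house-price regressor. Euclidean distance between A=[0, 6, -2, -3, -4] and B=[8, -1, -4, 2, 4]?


d = √((0-8)² + (6+ 1)² + (-2+ 4)² + (-3-2)² + (-4-4)²)
  = √(64 + 49 + 4 + 25 + 64)
  = √206 = 14.3527

14.3527


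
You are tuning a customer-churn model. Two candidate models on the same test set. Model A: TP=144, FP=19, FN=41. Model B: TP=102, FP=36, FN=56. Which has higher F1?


Model A: P=144/163=0.8834, R=144/185=0.7784, F1=2PR/(P+R)=2TP/(2TP+FP+FN)=288/348=0.8276
Model B: P=102/138=0.7391, R=102/158=0.6456, F1=2PR/(P+R)=2TP/(2TP+FP+FN)=204/296=0.6892
0.8276 > 0.6892 → Model A

Model A


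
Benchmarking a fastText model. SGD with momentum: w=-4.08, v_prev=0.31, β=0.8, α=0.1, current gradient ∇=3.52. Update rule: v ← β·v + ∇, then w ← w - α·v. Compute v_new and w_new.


v_new = 0.8·0.31 + 3.52 = 0.248 + 3.52 = 3.768
w_new = -4.08 - 0.1·3.768 = -4.08 - 0.3768 = -4.4568

v_new=3.768, w_new=-4.4568


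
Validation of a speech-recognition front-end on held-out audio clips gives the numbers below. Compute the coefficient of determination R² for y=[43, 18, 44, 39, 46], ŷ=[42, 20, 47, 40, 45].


ȳ = 38
SS_res = Σ(y-ŷ)² = 16
SS_tot = Σ(y-ȳ)² = 526
R² = 1 - SS_res/SS_tot = 1 - 0.0304 = 0.9696

0.9696


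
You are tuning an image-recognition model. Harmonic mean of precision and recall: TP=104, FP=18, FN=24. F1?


Precision = 104/122 = 0.8525
Recall = 104/128 = 0.8125
F1 = 2·P·R/(P+R) = 2·TP/(2·TP+FP+FN) = 208/(208+18+24) = 208/250 = 0.832

0.832


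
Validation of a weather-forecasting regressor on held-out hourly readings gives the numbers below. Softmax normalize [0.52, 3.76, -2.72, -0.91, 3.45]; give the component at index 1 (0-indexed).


Exponentials: e^0.52=1.682, e^3.76=42.9484, e^-2.72=0.0659, e^-0.91=0.4025, e^3.45=31.5004
Sum = 76.5992
Softmax = [0.022, 0.5607, 0.0009, 0.0053, 0.4112]
p[1] = 42.9484/76.5992 = 0.5607

0.5607


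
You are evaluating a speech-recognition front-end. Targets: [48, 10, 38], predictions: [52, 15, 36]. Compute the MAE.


Absolute errors: |48-52|=4, |10-15|=5, |38-36|=2
Sum = 11
MAE = 11/3 = 11/3

11/3


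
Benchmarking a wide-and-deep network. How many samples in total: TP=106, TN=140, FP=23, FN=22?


Total = TP + TN + FP + FN
= 106 + 140 + 23 + 22
= 291
(Predicted positive: 129, predicted negative: 162)

291


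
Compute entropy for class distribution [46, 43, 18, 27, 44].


Probabilities: [46/178, 43/178, 18/178, 27/178, 44/178] ≈ [0.2584, 0.2416, 0.1011, 0.1517, 0.2472]
H = -((46/178)·log₂(46/178) + (43/178)·log₂(43/178) + (18/178)·log₂(18/178) + (27/178)·log₂(27/178) + (44/178)·log₂(44/178))
  = 2.245 bits

2.245 bits


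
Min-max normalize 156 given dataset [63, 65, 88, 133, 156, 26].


min=26, max=156
(156-26)/(156-26) = 130/130 = 1.0

1.0


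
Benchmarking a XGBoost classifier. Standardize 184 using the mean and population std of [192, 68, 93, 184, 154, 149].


μ = 140, σ = 45.2953
z = (184 - 140)/45.2953 = 0.9714

0.9714


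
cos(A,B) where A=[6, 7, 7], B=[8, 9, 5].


A·B = 6·8 + 7·9 + 7·5 = 146
‖A‖ = √134 = 11.5758, ‖B‖ = √170 = 13.0384
cos = 146/(√134·√170) = 146/√22780 = 0.9673

0.9673


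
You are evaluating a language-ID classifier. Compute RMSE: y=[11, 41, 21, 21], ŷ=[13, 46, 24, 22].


MSE = 39/4 = 9.75
RMSE = √(39/4) = 3.1225

3.1225


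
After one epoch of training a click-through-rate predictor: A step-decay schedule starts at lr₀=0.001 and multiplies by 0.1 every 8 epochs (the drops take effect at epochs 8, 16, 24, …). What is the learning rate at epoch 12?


n_drops = ⌊12/8⌋ = 1
lr = 0.001·0.1^1 = 0.001·0.1 = 0.0001

0.0001


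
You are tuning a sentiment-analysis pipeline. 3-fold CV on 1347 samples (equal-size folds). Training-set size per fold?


Fold size = 1347/3 = 449
Training per fold = 1347 - 449 = 898

898


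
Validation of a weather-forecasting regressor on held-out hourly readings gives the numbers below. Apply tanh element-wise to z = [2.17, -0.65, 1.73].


tanh(2.17) = 0.9743
tanh(-0.65) = -0.5717
tanh(1.73) = 0.9391
result = [0.9743, -0.5717, 0.9391]

[0.9743, -0.5717, 0.9391]


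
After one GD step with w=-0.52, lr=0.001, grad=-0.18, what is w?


w_new = w - α·∇
= -0.52 - 0.001·-0.18
= -0.52 + 0.00018
= -0.51982

-0.51982


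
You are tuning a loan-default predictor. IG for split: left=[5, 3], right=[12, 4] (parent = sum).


Parent = [17, 7], H_parent = 0.8709
H_left = 0.9544 (n=8), H_right = 0.8113 (n=16)
H_children = (8/24)·0.9544 + (16/24)·0.8113 = 0.859
IG = 0.8709 - 0.859 = 0.0119

0.0119


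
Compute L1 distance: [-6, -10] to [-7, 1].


d = |-6+ 7| + |-10-1|
  = 1 + 11
  = 12

12


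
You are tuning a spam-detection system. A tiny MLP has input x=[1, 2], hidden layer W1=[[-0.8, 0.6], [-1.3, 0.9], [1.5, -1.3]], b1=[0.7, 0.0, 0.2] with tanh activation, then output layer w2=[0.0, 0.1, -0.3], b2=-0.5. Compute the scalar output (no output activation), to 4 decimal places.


z1[0] = (-0.8)·(1) + (0.6)·(2) + 0.7 = 1.1
z1[1] = (-1.3)·(1) + (0.9)·(2) + 0.0 = 0.5
z1[2] = (1.5)·(1) + (-1.3)·(2) + 0.2 = -0.9
h = tanh(z1) = [0.8005, 0.4621, -0.7163]
output = (0.0)·(0.8005) + (0.1)·(0.4621) + (-0.3)·(-0.7163) - 0.5 = -0.2389

-0.2389


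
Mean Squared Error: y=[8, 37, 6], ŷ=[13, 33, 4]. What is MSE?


Squared errors: (8-13)²=25, (37-33)²=16, (6-4)²=4
Sum = 45
MSE = 45/3 = 15

15


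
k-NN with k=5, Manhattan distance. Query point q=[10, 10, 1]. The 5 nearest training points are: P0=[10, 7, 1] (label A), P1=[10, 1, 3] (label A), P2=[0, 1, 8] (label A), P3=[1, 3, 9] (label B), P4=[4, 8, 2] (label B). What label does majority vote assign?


d(q,P0) = 3  (label A)
d(q,P1) = 11  (label A)
d(q,P2) = 26  (label A)
d(q,P3) = 24  (label B)
d(q,P4) = 9  (label B)
Votes: A=3, B=2
Majority → A

A


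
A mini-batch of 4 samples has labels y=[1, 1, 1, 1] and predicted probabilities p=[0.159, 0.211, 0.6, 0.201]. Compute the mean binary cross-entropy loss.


L[0] = -ln(0.159) = 1.8389
L[1] = -ln(0.211) = 1.5559
L[2] = -ln(0.6) = 0.5108
L[3] = -ln(0.201) = 1.6045
mean = (1.8389 + 1.5559 + 0.5108 + 1.6045)/4 = 1.3775

1.3775


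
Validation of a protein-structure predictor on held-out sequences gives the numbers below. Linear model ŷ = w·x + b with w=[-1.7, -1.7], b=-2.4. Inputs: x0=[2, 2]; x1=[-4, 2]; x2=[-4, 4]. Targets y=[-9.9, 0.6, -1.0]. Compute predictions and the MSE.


ŷ0 = (-1.7)·(2) + (-1.7)·(2) - 2.4 = -9.2
ŷ1 = (-1.7)·(-4) + (-1.7)·(2) - 2.4 = 1.0
ŷ2 = (-1.7)·(-4) + (-1.7)·(4) - 2.4 = -2.4
errors² = [0.49, 0.16, 1.96]
MSE = 2.6100/3 = 0.87

0.87


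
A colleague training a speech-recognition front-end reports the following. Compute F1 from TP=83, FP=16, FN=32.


Precision = 83/99 = 0.8384
Recall = 83/115 = 0.7217
F1 = 2·P·R/(P+R) = 2·TP/(2·TP+FP+FN) = 166/(166+16+32) = 166/214 = 0.7757

0.7757


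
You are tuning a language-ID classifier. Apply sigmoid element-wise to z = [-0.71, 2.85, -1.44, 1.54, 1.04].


σ(-0.71) = 1/(1+e^0.71) = 0.3296
σ(2.85) = 1/(1+e^-2.85) = 0.9453
σ(-1.44) = 1/(1+e^1.44) = 0.1915
σ(1.54) = 1/(1+e^-1.54) = 0.8235
σ(1.04) = 1/(1+e^-1.04) = 0.7389
result = [0.3296, 0.9453, 0.1915, 0.8235, 0.7389]

[0.3296, 0.9453, 0.1915, 0.8235, 0.7389]
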